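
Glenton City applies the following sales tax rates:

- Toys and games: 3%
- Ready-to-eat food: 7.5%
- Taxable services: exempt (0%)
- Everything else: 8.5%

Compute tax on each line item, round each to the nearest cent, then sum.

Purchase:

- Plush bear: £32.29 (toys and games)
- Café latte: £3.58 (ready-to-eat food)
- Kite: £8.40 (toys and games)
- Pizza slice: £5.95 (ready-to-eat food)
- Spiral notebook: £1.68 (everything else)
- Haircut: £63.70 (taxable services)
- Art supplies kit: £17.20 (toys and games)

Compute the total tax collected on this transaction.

£2.60

Plush bear £32.29: toys and games → 3% → £0.97
Café latte £3.58: ready-to-eat food → 7.5% → £0.27
Kite £8.40: toys and games → 3% → £0.25
Pizza slice £5.95: ready-to-eat food → 7.5% → £0.45
Spiral notebook £1.68: everything else → 8.5% → £0.14
Haircut £63.70: taxable services → 0% → £0.00
Art supplies kit £17.20: toys and games → 3% → £0.52
Total tax = £0.97 + £0.27 + £0.25 + £0.45 + £0.14 + £0.52 = £2.60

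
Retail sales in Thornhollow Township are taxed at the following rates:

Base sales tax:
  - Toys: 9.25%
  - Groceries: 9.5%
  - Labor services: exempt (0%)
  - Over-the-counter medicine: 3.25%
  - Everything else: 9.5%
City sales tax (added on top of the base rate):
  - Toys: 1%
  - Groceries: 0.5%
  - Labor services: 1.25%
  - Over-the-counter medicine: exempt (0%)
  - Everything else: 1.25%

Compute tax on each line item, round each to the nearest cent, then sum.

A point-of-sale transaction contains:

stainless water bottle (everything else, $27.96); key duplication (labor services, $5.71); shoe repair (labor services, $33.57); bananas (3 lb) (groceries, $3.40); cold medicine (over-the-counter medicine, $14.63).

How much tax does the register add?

Stainless water bottle $27.96: everything else → 9.5% + 1.25% city = 10.75% → $3.01
Key duplication $5.71: labor services → 0% + 1.25% city = 1.25% → $0.07
Shoe repair $33.57: labor services → 0% + 1.25% city = 1.25% → $0.42
Bananas (3 lb) $3.40: groceries → 9.5% + 0.5% city = 10% → $0.34
Cold medicine $14.63: over-the-counter medicine → 3.25% + 0% city = 3.25% → $0.48
Total tax = $3.01 + $0.07 + $0.42 + $0.34 + $0.48 = $4.32

$4.32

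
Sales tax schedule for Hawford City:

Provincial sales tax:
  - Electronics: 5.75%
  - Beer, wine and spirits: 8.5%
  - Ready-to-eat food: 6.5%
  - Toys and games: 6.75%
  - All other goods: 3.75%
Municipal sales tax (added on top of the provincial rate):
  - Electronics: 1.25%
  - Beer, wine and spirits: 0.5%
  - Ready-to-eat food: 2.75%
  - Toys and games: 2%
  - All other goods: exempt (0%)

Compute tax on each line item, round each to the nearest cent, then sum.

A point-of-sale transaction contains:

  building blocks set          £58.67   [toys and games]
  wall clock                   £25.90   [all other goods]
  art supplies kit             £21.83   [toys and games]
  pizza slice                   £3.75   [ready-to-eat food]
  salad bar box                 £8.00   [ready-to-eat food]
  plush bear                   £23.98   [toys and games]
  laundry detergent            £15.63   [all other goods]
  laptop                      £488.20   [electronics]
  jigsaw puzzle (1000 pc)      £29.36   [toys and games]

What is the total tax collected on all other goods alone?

£1.56

Wall clock £25.90: all other goods → 3.75% + 0% municipal = 3.75% → £0.97
Laundry detergent £15.63: all other goods → 3.75% + 0% municipal = 3.75% → £0.59
Tax on all other goods = £0.97 + £0.59 = £1.56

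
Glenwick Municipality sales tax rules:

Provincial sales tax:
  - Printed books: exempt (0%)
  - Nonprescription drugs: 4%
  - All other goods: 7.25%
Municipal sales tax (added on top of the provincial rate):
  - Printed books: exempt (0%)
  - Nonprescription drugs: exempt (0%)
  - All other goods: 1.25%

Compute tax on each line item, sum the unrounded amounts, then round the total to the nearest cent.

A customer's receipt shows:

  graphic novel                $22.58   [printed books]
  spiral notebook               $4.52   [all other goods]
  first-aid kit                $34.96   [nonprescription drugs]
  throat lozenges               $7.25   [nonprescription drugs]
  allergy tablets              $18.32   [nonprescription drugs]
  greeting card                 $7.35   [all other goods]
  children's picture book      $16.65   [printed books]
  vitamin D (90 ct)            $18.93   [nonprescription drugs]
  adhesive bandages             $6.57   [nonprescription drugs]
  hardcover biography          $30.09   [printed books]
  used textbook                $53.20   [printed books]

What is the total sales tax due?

Graphic novel $22.58: printed books → 0% + 0% municipal = 0% → $0.00
Spiral notebook $4.52: all other goods → 7.25% + 1.25% municipal = 8.5% → $0.3842
First-aid kit $34.96: nonprescription drugs → 4% + 0% municipal = 4% → $1.3984
Throat lozenges $7.25: nonprescription drugs → 4% + 0% municipal = 4% → $0.29
Allergy tablets $18.32: nonprescription drugs → 4% + 0% municipal = 4% → $0.7328
Greeting card $7.35: all other goods → 7.25% + 1.25% municipal = 8.5% → $0.62475
Children's picture book $16.65: printed books → 0% + 0% municipal = 0% → $0.00
Vitamin D (90 ct) $18.93: nonprescription drugs → 4% + 0% municipal = 4% → $0.7572
Adhesive bandages $6.57: nonprescription drugs → 4% + 0% municipal = 4% → $0.2628
Hardcover biography $30.09: printed books → 0% + 0% municipal = 0% → $0.00
Used textbook $53.20: printed books → 0% + 0% municipal = 0% → $0.00
Unrounded tax sum = $4.45015 → $4.45

$4.45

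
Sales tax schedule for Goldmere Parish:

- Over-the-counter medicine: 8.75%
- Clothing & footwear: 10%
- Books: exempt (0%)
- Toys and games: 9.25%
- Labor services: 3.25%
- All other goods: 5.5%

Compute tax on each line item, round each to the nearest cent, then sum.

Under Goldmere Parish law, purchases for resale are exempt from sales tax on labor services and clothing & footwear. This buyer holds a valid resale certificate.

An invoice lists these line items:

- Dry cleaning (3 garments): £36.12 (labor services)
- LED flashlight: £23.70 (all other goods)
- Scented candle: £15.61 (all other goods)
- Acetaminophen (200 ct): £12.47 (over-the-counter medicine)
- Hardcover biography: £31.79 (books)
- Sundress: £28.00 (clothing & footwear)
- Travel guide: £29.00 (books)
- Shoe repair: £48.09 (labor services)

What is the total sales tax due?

£3.25

Dry cleaning (3 garments) £36.12: labor services, buyer-exempt → 0% → £0.00
LED flashlight £23.70: all other goods → 5.5% → £1.30
Scented candle £15.61: all other goods → 5.5% → £0.86
Acetaminophen (200 ct) £12.47: over-the-counter medicine → 8.75% → £1.09
Hardcover biography £31.79: books → 0% → £0.00
Sundress £28.00: clothing & footwear, buyer-exempt → 0% → £0.00
Travel guide £29.00: books → 0% → £0.00
Shoe repair £48.09: labor services, buyer-exempt → 0% → £0.00
Total tax = £1.30 + £0.86 + £1.09 = £3.25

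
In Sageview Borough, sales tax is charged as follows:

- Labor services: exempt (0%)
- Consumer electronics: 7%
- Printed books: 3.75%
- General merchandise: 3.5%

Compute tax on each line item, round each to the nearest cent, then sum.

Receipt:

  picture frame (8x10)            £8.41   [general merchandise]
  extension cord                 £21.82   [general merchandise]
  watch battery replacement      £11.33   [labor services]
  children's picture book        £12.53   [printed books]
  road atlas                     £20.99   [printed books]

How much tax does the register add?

Picture frame (8x10) £8.41: general merchandise → 3.5% → £0.29
Extension cord £21.82: general merchandise → 3.5% → £0.76
Watch battery replacement £11.33: labor services → 0% → £0.00
Children's picture book £12.53: printed books → 3.75% → £0.47
Road atlas £20.99: printed books → 3.75% → £0.79
Total tax = £0.29 + £0.76 + £0.47 + £0.79 = £2.31

£2.31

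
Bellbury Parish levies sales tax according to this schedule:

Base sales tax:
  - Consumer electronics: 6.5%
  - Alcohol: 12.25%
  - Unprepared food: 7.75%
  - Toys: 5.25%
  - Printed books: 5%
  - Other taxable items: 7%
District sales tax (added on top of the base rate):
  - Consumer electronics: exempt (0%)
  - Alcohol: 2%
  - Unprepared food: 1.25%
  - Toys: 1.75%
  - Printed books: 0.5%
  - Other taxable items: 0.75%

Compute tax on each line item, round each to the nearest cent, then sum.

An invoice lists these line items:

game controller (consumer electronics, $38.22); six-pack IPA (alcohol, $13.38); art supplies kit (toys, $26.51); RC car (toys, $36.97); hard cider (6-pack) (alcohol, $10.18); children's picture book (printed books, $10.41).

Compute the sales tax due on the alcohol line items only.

Six-pack IPA $13.38: alcohol → 12.25% + 2% district = 14.25% → $1.91
Hard cider (6-pack) $10.18: alcohol → 12.25% + 2% district = 14.25% → $1.45
Tax on alcohol = $1.91 + $1.45 = $3.36

$3.36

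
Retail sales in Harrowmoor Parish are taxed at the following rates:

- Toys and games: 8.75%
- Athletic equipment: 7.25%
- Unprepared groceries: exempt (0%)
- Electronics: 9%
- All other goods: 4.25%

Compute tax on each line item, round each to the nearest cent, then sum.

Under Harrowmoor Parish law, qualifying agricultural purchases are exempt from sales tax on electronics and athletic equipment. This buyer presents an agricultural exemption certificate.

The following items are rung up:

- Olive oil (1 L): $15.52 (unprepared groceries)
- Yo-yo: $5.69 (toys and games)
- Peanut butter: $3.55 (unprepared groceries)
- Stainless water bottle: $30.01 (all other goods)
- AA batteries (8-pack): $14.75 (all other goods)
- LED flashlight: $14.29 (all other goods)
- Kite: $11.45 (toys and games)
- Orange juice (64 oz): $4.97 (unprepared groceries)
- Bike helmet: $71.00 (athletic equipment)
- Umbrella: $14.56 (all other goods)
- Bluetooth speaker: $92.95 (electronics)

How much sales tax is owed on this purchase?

Olive oil (1 L) $15.52: unprepared groceries → 0% → $0.00
Yo-yo $5.69: toys and games → 8.75% → $0.50
Peanut butter $3.55: unprepared groceries → 0% → $0.00
Stainless water bottle $30.01: all other goods → 4.25% → $1.28
AA batteries (8-pack) $14.75: all other goods → 4.25% → $0.63
LED flashlight $14.29: all other goods → 4.25% → $0.61
Kite $11.45: toys and games → 8.75% → $1.00
Orange juice (64 oz) $4.97: unprepared groceries → 0% → $0.00
Bike helmet $71.00: athletic equipment, buyer-exempt → 0% → $0.00
Umbrella $14.56: all other goods → 4.25% → $0.62
Bluetooth speaker $92.95: electronics, buyer-exempt → 0% → $0.00
Total tax = $0.50 + $1.28 + $0.63 + $0.61 + $1.00 + $0.62 = $4.64

$4.64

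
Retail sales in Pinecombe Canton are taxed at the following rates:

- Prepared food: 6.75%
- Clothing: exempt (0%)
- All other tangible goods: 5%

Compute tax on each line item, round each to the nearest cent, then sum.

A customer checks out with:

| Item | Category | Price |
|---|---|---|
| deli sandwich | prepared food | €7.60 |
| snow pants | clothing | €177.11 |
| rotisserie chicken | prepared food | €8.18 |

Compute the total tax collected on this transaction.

€1.06

Deli sandwich €7.60: prepared food → 6.75% → €0.51
Snow pants €177.11: clothing → 0% → €0.00
Rotisserie chicken €8.18: prepared food → 6.75% → €0.55
Total tax = €0.51 + €0.55 = €1.06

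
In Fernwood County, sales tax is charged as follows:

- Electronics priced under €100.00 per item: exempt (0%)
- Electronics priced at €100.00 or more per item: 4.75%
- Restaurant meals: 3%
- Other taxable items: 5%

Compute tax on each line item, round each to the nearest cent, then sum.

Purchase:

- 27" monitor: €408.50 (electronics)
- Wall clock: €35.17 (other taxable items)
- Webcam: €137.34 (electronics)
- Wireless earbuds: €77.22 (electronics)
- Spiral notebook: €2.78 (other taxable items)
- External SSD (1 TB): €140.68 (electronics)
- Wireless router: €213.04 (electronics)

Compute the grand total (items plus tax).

€1059.35

27" monitor €408.50: electronics, €100.00 or more → 4.75% → €19.40
Wall clock €35.17: other taxable items → 5% → €1.76
Webcam €137.34: electronics, €100.00 or more → 4.75% → €6.52
Wireless earbuds €77.22: electronics, under €100.00 → 0% → €0.00
Spiral notebook €2.78: other taxable items → 5% → €0.14
External SSD (1 TB) €140.68: electronics, €100.00 or more → 4.75% → €6.68
Wireless router €213.04: electronics, €100.00 or more → 4.75% → €10.12
Subtotal = €1014.73; tax = €44.62; total due = €1059.35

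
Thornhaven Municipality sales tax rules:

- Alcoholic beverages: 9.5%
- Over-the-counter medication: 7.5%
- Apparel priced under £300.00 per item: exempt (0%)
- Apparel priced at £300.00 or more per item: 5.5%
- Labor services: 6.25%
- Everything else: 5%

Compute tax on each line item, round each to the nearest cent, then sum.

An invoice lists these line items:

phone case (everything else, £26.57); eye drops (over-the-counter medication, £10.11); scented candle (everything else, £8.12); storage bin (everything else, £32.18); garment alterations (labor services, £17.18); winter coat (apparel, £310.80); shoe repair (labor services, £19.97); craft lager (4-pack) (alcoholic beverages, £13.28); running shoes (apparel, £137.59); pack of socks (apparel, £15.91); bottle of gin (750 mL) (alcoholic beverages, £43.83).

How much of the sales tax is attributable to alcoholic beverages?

£5.42

Craft lager (4-pack) £13.28: alcoholic beverages → 9.5% → £1.26
Bottle of gin (750 mL) £43.83: alcoholic beverages → 9.5% → £4.16
Tax on alcoholic beverages = £1.26 + £4.16 = £5.42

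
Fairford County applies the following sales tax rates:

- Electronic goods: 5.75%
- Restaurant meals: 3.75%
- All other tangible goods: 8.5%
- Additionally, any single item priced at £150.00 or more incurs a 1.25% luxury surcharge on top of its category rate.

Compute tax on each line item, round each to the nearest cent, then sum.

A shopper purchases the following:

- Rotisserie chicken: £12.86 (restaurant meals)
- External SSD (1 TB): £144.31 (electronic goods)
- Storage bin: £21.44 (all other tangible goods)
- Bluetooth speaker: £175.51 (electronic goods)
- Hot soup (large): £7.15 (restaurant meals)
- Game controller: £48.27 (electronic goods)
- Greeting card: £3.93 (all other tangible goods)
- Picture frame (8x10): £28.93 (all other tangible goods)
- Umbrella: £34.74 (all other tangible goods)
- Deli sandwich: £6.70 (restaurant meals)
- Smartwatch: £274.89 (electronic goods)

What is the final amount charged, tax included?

£809.90

Rotisserie chicken £12.86: restaurant meals → 3.75% → £0.48
External SSD (1 TB) £144.31: electronic goods → 5.75% → £8.30
Storage bin £21.44: all other tangible goods → 8.5% → £1.82
Bluetooth speaker £175.51: electronic goods → 5.75% + 1.25% surcharge = 7% → £12.29
Hot soup (large) £7.15: restaurant meals → 3.75% → £0.27
Game controller £48.27: electronic goods → 5.75% → £2.78
Greeting card £3.93: all other tangible goods → 8.5% → £0.33
Picture frame (8x10) £28.93: all other tangible goods → 8.5% → £2.46
Umbrella £34.74: all other tangible goods → 8.5% → £2.95
Deli sandwich £6.70: restaurant meals → 3.75% → £0.25
Smartwatch £274.89: electronic goods → 5.75% + 1.25% surcharge = 7% → £19.24
Subtotal = £758.73; tax = £51.17; total due = £809.90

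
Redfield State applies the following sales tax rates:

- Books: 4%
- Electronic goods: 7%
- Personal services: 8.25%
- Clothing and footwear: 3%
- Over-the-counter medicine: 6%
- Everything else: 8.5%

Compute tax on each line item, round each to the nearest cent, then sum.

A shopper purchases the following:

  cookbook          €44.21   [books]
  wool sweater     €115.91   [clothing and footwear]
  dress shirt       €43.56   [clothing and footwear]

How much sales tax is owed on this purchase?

Cookbook €44.21: books → 4% → €1.77
Wool sweater €115.91: clothing and footwear → 3% → €3.48
Dress shirt €43.56: clothing and footwear → 3% → €1.31
Total tax = €1.77 + €3.48 + €1.31 = €6.56

€6.56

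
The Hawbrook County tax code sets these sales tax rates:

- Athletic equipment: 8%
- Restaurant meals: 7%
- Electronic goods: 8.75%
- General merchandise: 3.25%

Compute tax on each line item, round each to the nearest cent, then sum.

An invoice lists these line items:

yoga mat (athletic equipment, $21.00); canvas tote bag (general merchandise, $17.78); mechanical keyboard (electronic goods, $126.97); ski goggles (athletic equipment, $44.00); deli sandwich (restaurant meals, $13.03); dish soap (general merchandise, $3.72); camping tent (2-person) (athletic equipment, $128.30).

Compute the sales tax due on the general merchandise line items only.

Canvas tote bag $17.78: general merchandise → 3.25% → $0.58
Dish soap $3.72: general merchandise → 3.25% → $0.12
Tax on general merchandise = $0.58 + $0.12 = $0.70

$0.70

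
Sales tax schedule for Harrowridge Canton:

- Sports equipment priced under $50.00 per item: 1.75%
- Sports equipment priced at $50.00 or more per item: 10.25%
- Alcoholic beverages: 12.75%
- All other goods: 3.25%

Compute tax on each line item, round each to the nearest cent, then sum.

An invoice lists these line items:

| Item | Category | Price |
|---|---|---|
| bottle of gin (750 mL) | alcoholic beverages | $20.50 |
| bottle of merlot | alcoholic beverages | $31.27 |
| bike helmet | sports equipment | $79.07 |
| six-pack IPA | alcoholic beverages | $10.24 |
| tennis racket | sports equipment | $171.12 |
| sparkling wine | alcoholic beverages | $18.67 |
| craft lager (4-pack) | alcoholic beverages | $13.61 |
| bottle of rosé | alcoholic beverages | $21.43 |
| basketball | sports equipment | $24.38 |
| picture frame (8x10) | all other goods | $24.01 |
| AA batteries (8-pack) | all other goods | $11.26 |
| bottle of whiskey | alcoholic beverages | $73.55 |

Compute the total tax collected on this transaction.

Bottle of gin (750 mL) $20.50: alcoholic beverages → 12.75% → $2.61
Bottle of merlot $31.27: alcoholic beverages → 12.75% → $3.99
Bike helmet $79.07: sports equipment, $50.00 or more → 10.25% → $8.10
Six-pack IPA $10.24: alcoholic beverages → 12.75% → $1.31
Tennis racket $171.12: sports equipment, $50.00 or more → 10.25% → $17.54
Sparkling wine $18.67: alcoholic beverages → 12.75% → $2.38
Craft lager (4-pack) $13.61: alcoholic beverages → 12.75% → $1.74
Bottle of rosé $21.43: alcoholic beverages → 12.75% → $2.73
Basketball $24.38: sports equipment, under $50.00 → 1.75% → $0.43
Picture frame (8x10) $24.01: all other goods → 3.25% → $0.78
AA batteries (8-pack) $11.26: all other goods → 3.25% → $0.37
Bottle of whiskey $73.55: alcoholic beverages → 12.75% → $9.38
Total tax = $2.61 + $3.99 + $8.10 + $1.31 + $17.54 + $2.38 + $1.74 + $2.73 + $0.43 + $0.78 + $0.37 + $9.38 = $51.36

$51.36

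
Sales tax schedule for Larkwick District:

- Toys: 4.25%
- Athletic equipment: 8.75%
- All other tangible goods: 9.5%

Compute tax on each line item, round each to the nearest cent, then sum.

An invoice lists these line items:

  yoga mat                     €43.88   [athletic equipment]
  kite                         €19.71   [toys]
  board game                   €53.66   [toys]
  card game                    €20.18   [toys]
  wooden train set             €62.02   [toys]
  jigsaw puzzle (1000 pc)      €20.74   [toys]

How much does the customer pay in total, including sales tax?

€231.53

Yoga mat €43.88: athletic equipment → 8.75% → €3.84
Kite €19.71: toys → 4.25% → €0.84
Board game €53.66: toys → 4.25% → €2.28
Card game €20.18: toys → 4.25% → €0.86
Wooden train set €62.02: toys → 4.25% → €2.64
Jigsaw puzzle (1000 pc) €20.74: toys → 4.25% → €0.88
Subtotal = €220.19; tax = €11.34; total due = €231.53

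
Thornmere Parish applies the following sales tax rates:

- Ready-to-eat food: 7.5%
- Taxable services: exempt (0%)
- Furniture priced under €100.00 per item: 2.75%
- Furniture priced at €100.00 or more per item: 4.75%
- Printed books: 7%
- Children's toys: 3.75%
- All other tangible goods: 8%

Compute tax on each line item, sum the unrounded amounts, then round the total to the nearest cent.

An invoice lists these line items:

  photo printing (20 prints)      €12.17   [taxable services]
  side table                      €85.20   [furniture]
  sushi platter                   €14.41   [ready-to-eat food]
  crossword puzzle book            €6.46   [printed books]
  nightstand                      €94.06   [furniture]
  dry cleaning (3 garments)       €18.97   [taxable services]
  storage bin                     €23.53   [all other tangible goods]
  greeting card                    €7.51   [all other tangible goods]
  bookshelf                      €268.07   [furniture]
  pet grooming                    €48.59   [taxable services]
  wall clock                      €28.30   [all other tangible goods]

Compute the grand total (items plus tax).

€631.21

Photo printing (20 prints) €12.17: taxable services → 0% → €0.00
Side table €85.20: furniture, under €100.00 → 2.75% → €2.343
Sushi platter €14.41: ready-to-eat food → 7.5% → €1.08075
Crossword puzzle book €6.46: printed books → 7% → €0.4522
Nightstand €94.06: furniture, under €100.00 → 2.75% → €2.58665
Dry cleaning (3 garments) €18.97: taxable services → 0% → €0.00
Storage bin €23.53: all other tangible goods → 8% → €1.8824
Greeting card €7.51: all other tangible goods → 8% → €0.6008
Bookshelf €268.07: furniture, €100.00 or more → 4.75% → €12.733325
Pet grooming €48.59: taxable services → 0% → €0.00
Wall clock €28.30: all other tangible goods → 8% → €2.264
Subtotal = €607.27; unrounded tax = €23.943125 → €23.94; total due = €631.21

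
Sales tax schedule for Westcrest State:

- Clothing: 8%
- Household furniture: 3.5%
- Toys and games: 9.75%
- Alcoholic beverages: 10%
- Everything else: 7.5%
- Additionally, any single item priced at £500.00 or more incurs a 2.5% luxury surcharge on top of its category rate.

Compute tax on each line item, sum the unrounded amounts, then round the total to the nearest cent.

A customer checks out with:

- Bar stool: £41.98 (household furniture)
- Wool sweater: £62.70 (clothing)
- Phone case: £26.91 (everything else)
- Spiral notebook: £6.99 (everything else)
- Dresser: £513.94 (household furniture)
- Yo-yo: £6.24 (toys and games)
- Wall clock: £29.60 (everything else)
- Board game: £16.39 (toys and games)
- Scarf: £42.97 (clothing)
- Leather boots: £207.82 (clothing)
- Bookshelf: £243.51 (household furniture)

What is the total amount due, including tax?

£1271.93

Bar stool £41.98: household furniture → 3.5% → £1.4693
Wool sweater £62.70: clothing → 8% → £5.016
Phone case £26.91: everything else → 7.5% → £2.01825
Spiral notebook £6.99: everything else → 7.5% → £0.52425
Dresser £513.94: household furniture → 3.5% + 2.5% surcharge = 6% → £30.8364
Yo-yo £6.24: toys and games → 9.75% → £0.6084
Wall clock £29.60: everything else → 7.5% → £2.22
Board game £16.39: toys and games → 9.75% → £1.598025
Scarf £42.97: clothing → 8% → £3.4376
Leather boots £207.82: clothing → 8% → £16.6256
Bookshelf £243.51: household furniture → 3.5% → £8.52285
Subtotal = £1199.05; unrounded tax = £72.876675 → £72.88; total due = £1271.93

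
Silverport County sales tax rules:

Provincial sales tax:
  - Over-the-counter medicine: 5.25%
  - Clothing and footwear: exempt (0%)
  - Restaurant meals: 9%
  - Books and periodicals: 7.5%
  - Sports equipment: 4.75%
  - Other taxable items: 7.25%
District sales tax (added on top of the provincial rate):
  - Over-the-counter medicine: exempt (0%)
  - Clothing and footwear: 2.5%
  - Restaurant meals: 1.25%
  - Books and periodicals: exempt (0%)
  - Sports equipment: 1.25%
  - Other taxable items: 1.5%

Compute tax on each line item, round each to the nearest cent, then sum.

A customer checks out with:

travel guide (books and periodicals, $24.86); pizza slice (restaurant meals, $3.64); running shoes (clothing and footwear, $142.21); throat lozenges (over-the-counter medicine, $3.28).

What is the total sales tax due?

$5.96

Travel guide $24.86: books and periodicals → 7.5% + 0% district = 7.5% → $1.86
Pizza slice $3.64: restaurant meals → 9% + 1.25% district = 10.25% → $0.37
Running shoes $142.21: clothing and footwear → 0% + 2.5% district = 2.5% → $3.56
Throat lozenges $3.28: over-the-counter medicine → 5.25% + 0% district = 5.25% → $0.17
Total tax = $1.86 + $0.37 + $3.56 + $0.17 = $5.96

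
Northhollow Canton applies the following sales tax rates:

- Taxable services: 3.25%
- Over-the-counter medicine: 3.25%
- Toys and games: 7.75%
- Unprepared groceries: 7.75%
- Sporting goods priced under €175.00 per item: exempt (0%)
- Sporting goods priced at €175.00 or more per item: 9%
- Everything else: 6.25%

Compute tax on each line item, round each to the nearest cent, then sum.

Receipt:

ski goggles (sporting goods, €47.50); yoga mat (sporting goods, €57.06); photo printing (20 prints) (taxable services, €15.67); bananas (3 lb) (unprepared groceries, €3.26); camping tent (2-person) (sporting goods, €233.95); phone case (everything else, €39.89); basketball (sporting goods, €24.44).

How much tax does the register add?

€24.31

Ski goggles €47.50: sporting goods, under €175.00 → 0% → €0.00
Yoga mat €57.06: sporting goods, under €175.00 → 0% → €0.00
Photo printing (20 prints) €15.67: taxable services → 3.25% → €0.51
Bananas (3 lb) €3.26: unprepared groceries → 7.75% → €0.25
Camping tent (2-person) €233.95: sporting goods, €175.00 or more → 9% → €21.06
Phone case €39.89: everything else → 6.25% → €2.49
Basketball €24.44: sporting goods, under €175.00 → 0% → €0.00
Total tax = €0.51 + €0.25 + €21.06 + €2.49 = €24.31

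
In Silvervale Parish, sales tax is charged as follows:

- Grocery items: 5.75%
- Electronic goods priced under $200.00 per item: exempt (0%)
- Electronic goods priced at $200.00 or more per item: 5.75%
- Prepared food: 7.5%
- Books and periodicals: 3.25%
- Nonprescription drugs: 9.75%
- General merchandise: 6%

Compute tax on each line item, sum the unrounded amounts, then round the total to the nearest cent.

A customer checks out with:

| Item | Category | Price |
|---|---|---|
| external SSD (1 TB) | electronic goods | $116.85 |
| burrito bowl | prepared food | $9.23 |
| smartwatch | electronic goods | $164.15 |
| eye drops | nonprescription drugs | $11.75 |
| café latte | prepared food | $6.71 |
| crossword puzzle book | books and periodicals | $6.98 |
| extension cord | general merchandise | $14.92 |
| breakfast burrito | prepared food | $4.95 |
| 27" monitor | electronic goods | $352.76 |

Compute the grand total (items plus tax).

External SSD (1 TB) $116.85: electronic goods, under $200.00 → 0% → $0.00
Burrito bowl $9.23: prepared food → 7.5% → $0.69225
Smartwatch $164.15: electronic goods, under $200.00 → 0% → $0.00
Eye drops $11.75: nonprescription drugs → 9.75% → $1.145625
Café latte $6.71: prepared food → 7.5% → $0.50325
Crossword puzzle book $6.98: books and periodicals → 3.25% → $0.22685
Extension cord $14.92: general merchandise → 6% → $0.8952
Breakfast burrito $4.95: prepared food → 7.5% → $0.37125
27" monitor $352.76: electronic goods, $200.00 or more → 5.75% → $20.2837
Subtotal = $688.30; unrounded tax = $24.118125 → $24.12; total due = $712.42

$712.42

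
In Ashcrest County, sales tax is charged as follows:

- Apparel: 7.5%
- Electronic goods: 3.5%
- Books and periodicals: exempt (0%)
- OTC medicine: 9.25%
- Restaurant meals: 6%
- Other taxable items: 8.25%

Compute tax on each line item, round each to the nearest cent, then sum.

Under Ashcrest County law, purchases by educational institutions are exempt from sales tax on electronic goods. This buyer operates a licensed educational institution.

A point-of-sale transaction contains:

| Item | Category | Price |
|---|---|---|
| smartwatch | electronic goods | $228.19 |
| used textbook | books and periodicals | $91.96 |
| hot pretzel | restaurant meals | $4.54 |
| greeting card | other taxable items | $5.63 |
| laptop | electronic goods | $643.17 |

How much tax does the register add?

Smartwatch $228.19: electronic goods, buyer-exempt → 0% → $0.00
Used textbook $91.96: books and periodicals → 0% → $0.00
Hot pretzel $4.54: restaurant meals → 6% → $0.27
Greeting card $5.63: other taxable items → 8.25% → $0.46
Laptop $643.17: electronic goods, buyer-exempt → 0% → $0.00
Total tax = $0.27 + $0.46 = $0.73

$0.73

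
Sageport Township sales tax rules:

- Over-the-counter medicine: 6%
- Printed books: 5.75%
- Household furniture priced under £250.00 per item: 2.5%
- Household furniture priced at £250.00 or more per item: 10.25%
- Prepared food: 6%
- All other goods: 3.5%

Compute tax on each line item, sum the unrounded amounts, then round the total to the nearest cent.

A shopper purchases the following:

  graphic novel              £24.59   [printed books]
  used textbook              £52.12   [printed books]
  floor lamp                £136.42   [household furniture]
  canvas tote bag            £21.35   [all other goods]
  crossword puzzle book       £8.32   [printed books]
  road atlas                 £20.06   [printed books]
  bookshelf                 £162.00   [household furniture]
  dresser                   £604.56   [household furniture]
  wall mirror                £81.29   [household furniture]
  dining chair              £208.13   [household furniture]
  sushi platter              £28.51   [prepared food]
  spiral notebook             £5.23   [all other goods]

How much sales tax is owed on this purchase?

£85.35

Graphic novel £24.59: printed books → 5.75% → £1.413925
Used textbook £52.12: printed books → 5.75% → £2.9969
Floor lamp £136.42: household furniture, under £250.00 → 2.5% → £3.4105
Canvas tote bag £21.35: all other goods → 3.5% → £0.74725
Crossword puzzle book £8.32: printed books → 5.75% → £0.4784
Road atlas £20.06: printed books → 5.75% → £1.15345
Bookshelf £162.00: household furniture, under £250.00 → 2.5% → £4.05
Dresser £604.56: household furniture, £250.00 or more → 10.25% → £61.9674
Wall mirror £81.29: household furniture, under £250.00 → 2.5% → £2.03225
Dining chair £208.13: household furniture, under £250.00 → 2.5% → £5.20325
Sushi platter £28.51: prepared food → 6% → £1.7106
Spiral notebook £5.23: all other goods → 3.5% → £0.18305
Unrounded tax sum = £85.346975 → £85.35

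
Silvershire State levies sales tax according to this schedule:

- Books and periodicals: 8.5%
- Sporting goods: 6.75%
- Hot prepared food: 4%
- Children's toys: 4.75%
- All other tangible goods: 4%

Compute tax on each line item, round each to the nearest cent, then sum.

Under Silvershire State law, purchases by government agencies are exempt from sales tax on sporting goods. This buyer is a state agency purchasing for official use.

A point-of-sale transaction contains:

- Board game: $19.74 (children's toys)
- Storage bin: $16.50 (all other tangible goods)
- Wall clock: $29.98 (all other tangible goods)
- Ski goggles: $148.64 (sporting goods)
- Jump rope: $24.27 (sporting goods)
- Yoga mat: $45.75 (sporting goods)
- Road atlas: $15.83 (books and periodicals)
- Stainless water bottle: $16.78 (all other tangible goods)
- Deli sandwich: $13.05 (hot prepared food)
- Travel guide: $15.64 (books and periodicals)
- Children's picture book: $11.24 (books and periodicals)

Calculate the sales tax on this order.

Board game $19.74: children's toys → 4.75% → $0.94
Storage bin $16.50: all other tangible goods → 4% → $0.66
Wall clock $29.98: all other tangible goods → 4% → $1.20
Ski goggles $148.64: sporting goods, buyer-exempt → 0% → $0.00
Jump rope $24.27: sporting goods, buyer-exempt → 0% → $0.00
Yoga mat $45.75: sporting goods, buyer-exempt → 0% → $0.00
Road atlas $15.83: books and periodicals → 8.5% → $1.35
Stainless water bottle $16.78: all other tangible goods → 4% → $0.67
Deli sandwich $13.05: hot prepared food → 4% → $0.52
Travel guide $15.64: books and periodicals → 8.5% → $1.33
Children's picture book $11.24: books and periodicals → 8.5% → $0.96
Total tax = $0.94 + $0.66 + $1.20 + $1.35 + $0.67 + $0.52 + $1.33 + $0.96 = $7.63

$7.63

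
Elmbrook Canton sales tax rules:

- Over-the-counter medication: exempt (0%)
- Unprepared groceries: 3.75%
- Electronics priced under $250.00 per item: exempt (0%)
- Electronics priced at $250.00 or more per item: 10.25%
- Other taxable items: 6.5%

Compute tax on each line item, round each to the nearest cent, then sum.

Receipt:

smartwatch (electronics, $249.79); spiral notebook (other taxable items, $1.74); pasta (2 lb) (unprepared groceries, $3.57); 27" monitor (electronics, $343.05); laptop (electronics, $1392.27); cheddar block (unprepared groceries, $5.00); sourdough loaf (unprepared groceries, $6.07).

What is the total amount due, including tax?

$2180.02

Smartwatch $249.79: electronics, under $250.00 → 0% → $0.00
Spiral notebook $1.74: other taxable items → 6.5% → $0.11
Pasta (2 lb) $3.57: unprepared groceries → 3.75% → $0.13
27" monitor $343.05: electronics, $250.00 or more → 10.25% → $35.16
Laptop $1392.27: electronics, $250.00 or more → 10.25% → $142.71
Cheddar block $5.00: unprepared groceries → 3.75% → $0.19
Sourdough loaf $6.07: unprepared groceries → 3.75% → $0.23
Subtotal = $2001.49; tax = $178.53; total due = $2180.02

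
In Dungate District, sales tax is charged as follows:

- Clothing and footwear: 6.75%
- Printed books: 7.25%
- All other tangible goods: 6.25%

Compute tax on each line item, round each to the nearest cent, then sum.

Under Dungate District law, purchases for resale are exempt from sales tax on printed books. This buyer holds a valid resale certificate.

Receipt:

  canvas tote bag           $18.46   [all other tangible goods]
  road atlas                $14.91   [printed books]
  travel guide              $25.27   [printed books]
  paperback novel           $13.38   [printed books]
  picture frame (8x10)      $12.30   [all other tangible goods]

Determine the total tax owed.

$1.92

Canvas tote bag $18.46: all other tangible goods → 6.25% → $1.15
Road atlas $14.91: printed books, buyer-exempt → 0% → $0.00
Travel guide $25.27: printed books, buyer-exempt → 0% → $0.00
Paperback novel $13.38: printed books, buyer-exempt → 0% → $0.00
Picture frame (8x10) $12.30: all other tangible goods → 6.25% → $0.77
Total tax = $1.15 + $0.77 = $1.92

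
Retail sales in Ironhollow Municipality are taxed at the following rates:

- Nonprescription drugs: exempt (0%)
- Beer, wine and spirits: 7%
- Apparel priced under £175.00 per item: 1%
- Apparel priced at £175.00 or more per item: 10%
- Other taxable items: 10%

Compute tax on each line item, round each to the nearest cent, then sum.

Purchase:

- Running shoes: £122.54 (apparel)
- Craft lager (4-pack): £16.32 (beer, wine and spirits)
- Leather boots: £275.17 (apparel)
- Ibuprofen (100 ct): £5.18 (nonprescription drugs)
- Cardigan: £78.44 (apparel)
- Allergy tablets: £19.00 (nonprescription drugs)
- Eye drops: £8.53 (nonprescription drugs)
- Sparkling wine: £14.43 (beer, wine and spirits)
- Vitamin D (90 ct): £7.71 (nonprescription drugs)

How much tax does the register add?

Running shoes £122.54: apparel, under £175.00 → 1% → £1.23
Craft lager (4-pack) £16.32: beer, wine and spirits → 7% → £1.14
Leather boots £275.17: apparel, £175.00 or more → 10% → £27.52
Ibuprofen (100 ct) £5.18: nonprescription drugs → 0% → £0.00
Cardigan £78.44: apparel, under £175.00 → 1% → £0.78
Allergy tablets £19.00: nonprescription drugs → 0% → £0.00
Eye drops £8.53: nonprescription drugs → 0% → £0.00
Sparkling wine £14.43: beer, wine and spirits → 7% → £1.01
Vitamin D (90 ct) £7.71: nonprescription drugs → 0% → £0.00
Total tax = £1.23 + £1.14 + £27.52 + £0.78 + £1.01 = £31.68

£31.68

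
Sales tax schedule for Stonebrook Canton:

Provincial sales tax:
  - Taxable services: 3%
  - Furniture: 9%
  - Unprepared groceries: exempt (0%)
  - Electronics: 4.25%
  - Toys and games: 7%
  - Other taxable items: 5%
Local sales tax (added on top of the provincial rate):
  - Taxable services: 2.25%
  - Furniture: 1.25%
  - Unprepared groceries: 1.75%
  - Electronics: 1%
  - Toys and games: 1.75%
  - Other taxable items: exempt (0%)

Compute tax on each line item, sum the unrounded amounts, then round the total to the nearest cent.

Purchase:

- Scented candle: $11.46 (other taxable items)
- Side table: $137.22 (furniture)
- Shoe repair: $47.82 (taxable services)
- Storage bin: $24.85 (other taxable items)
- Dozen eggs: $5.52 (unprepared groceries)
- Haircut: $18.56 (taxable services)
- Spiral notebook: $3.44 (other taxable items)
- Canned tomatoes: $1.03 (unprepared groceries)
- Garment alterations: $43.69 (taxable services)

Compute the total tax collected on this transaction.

Scented candle $11.46: other taxable items → 5% + 0% local = 5% → $0.573
Side table $137.22: furniture → 9% + 1.25% local = 10.25% → $14.06505
Shoe repair $47.82: taxable services → 3% + 2.25% local = 5.25% → $2.51055
Storage bin $24.85: other taxable items → 5% + 0% local = 5% → $1.2425
Dozen eggs $5.52: unprepared groceries → 0% + 1.75% local = 1.75% → $0.0966
Haircut $18.56: taxable services → 3% + 2.25% local = 5.25% → $0.9744
Spiral notebook $3.44: other taxable items → 5% + 0% local = 5% → $0.172
Canned tomatoes $1.03: unprepared groceries → 0% + 1.75% local = 1.75% → $0.018025
Garment alterations $43.69: taxable services → 3% + 2.25% local = 5.25% → $2.293725
Unrounded tax sum = $21.94585 → $21.95

$21.95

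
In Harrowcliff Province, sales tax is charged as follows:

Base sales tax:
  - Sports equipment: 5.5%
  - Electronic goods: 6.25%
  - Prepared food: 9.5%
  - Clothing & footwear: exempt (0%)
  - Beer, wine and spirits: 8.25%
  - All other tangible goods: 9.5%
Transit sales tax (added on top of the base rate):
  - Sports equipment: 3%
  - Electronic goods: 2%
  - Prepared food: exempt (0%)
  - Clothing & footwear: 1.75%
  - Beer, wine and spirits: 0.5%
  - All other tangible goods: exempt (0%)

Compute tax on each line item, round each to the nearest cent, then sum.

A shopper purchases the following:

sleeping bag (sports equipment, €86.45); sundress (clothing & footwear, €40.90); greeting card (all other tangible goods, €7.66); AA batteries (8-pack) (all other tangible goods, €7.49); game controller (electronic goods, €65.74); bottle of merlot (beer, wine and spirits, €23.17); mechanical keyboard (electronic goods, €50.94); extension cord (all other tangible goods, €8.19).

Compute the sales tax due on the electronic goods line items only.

Game controller €65.74: electronic goods → 6.25% + 2% transit = 8.25% → €5.42
Mechanical keyboard €50.94: electronic goods → 6.25% + 2% transit = 8.25% → €4.20
Tax on electronic goods = €5.42 + €4.20 = €9.62

€9.62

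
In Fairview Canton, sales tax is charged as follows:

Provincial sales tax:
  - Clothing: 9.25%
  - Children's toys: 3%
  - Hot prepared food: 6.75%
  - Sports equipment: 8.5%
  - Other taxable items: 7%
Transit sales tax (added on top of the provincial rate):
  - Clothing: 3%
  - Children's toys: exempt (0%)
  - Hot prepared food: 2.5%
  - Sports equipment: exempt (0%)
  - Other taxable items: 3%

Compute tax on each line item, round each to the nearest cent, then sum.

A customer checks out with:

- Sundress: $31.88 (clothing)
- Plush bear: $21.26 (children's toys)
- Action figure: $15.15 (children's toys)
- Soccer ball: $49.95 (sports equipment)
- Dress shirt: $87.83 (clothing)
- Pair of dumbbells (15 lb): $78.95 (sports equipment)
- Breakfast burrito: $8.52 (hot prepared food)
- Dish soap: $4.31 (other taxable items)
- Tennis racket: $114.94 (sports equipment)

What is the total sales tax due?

$37.71

Sundress $31.88: clothing → 9.25% + 3% transit = 12.25% → $3.91
Plush bear $21.26: children's toys → 3% + 0% transit = 3% → $0.64
Action figure $15.15: children's toys → 3% + 0% transit = 3% → $0.45
Soccer ball $49.95: sports equipment → 8.5% + 0% transit = 8.5% → $4.25
Dress shirt $87.83: clothing → 9.25% + 3% transit = 12.25% → $10.76
Pair of dumbbells (15 lb) $78.95: sports equipment → 8.5% + 0% transit = 8.5% → $6.71
Breakfast burrito $8.52: hot prepared food → 6.75% + 2.5% transit = 9.25% → $0.79
Dish soap $4.31: other taxable items → 7% + 3% transit = 10% → $0.43
Tennis racket $114.94: sports equipment → 8.5% + 0% transit = 8.5% → $9.77
Total tax = $3.91 + $0.64 + $0.45 + $4.25 + $10.76 + $6.71 + $0.79 + $0.43 + $9.77 = $37.71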